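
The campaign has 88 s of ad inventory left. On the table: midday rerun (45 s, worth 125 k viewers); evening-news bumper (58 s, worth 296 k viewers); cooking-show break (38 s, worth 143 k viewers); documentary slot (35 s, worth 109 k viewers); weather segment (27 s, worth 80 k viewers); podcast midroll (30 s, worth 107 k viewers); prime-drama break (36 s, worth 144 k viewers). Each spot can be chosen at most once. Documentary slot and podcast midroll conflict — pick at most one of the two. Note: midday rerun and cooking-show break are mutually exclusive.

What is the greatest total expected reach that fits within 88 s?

403

Evening-news bumper + podcast midroll uses 88 of the 88 s and totals 403.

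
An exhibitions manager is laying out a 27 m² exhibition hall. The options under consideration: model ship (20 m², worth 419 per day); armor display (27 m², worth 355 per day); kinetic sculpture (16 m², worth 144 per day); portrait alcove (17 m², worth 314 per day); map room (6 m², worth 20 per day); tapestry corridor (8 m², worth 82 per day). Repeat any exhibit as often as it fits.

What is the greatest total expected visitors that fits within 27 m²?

Best packing: model ship + map room — 26 m², 439 total.
No other feasible combination exceeds 439.

439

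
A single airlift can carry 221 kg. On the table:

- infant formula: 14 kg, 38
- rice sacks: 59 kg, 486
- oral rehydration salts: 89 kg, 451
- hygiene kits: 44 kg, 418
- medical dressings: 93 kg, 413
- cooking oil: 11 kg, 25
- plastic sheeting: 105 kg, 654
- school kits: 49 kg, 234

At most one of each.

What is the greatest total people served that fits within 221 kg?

1583

By people served per kg: hygiene kits 9.50, rice sacks 8.24, plastic sheeting 6.23 lead.
The ratio ordering already packs tightly: rice sacks + hygiene kits + cooking oil + plastic sheeting, 219 kg, 1583.
Nothing else within 221 kg beats 1583.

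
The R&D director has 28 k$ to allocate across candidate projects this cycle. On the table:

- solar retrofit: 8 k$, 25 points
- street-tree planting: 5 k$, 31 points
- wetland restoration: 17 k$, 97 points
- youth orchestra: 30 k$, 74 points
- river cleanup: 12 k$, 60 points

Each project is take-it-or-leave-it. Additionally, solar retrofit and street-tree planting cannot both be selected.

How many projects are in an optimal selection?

2

Optimal total is 128.
One optimal bundle: street-tree planting + wetland restoration (22 k$).
Every optimal selection uses 2 projects.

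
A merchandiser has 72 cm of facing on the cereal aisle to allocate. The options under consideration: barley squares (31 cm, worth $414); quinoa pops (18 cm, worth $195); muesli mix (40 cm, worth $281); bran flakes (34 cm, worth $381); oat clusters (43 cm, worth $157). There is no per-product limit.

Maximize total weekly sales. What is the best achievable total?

828

Best packing: 2×barley squares — 62 cm, 828 total.
No other feasible combination exceeds 828.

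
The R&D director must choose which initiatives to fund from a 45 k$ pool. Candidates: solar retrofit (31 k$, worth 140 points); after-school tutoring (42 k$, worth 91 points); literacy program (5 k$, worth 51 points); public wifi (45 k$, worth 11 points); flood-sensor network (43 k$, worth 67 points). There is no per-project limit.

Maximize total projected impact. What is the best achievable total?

The ratio ordering already packs tightly: 9×literacy program, 45 k$, 459.
Nothing else within 45 k$ beats 459.

459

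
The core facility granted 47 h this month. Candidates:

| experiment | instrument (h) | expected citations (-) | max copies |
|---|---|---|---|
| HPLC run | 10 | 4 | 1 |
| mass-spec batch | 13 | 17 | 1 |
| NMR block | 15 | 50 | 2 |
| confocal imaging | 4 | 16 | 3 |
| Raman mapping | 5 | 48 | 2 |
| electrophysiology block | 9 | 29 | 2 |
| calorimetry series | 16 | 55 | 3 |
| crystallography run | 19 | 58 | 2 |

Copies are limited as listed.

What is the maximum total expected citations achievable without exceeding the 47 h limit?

228

The ratio ordering already packs tightly: 3×confocal imaging + 2×Raman mapping + electrophysiology block + calorimetry series, 47 h, 228.
That's the maximum — no swap from here does better than 228.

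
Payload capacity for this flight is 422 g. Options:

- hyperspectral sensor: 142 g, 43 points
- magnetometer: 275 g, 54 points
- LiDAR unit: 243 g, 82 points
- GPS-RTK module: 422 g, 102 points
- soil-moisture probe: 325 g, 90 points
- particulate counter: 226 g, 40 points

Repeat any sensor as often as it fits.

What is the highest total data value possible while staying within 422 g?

By data value per g: LiDAR unit 0.34, hyperspectral sensor 0.30, soil-moisture probe 0.28 lead.
Taking hyperspectral sensor + LiDAR unit: 385 g used, 125 in data value.
Every other selection either busts 422 g or fails to beat 125.

125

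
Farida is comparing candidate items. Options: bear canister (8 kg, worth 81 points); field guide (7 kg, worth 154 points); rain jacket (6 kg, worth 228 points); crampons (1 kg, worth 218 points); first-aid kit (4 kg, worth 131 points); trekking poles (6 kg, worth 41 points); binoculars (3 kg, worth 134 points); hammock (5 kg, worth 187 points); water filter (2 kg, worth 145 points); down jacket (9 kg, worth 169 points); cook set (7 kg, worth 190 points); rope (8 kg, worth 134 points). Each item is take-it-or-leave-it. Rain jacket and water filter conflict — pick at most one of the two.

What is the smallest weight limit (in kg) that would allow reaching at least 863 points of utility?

Minimise kg subject to total utility ≥ 863.
Taking crampons + binoculars + hammock + water filter + cook set gives 874 (≥ 863) for 18 kg.
Any bundle with less than 18 kg falls short of 863.

18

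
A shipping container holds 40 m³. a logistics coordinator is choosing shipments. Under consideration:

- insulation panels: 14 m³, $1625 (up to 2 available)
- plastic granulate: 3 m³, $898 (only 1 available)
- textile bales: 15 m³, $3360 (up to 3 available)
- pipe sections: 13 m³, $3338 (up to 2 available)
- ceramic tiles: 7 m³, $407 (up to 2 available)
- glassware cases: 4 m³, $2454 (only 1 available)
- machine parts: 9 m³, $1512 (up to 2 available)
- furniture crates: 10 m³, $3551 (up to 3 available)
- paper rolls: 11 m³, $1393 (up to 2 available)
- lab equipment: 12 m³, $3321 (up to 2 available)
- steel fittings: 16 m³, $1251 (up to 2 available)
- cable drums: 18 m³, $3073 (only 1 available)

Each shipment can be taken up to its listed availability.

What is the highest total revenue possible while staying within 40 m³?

14005

Density check — glassware cases 613.50, furniture crates 355.10, plastic granulate 299.33 are the best per m³.
Plastic granulate + glassware cases + 3×furniture crates uses 37 of the 40 m³ and totals 14005.
Every other selection either busts 40 m³ or exceeds an availability limit or fails to beat 14005.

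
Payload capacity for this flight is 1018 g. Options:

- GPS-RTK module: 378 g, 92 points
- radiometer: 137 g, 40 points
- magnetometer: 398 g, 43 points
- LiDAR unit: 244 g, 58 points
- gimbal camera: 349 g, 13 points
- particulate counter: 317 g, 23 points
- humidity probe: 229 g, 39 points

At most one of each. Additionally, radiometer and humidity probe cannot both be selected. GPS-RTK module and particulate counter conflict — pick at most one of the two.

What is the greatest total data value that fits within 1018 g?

190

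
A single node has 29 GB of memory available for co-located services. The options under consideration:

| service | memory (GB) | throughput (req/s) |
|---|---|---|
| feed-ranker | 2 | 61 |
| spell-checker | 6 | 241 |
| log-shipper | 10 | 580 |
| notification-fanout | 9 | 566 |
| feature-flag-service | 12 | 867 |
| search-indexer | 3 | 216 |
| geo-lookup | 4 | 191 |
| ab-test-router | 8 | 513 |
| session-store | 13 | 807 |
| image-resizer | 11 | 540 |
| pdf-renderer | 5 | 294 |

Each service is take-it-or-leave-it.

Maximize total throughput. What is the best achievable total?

Density check — feature-flag-service 72.25, search-indexer 72.00, ab-test-router 64.12 are the best per GB.
Filling by ratio: feature-flag-service + search-indexer + ab-test-router + pdf-renderer for 1890, with 1 GB left unused.
Dropping search-indexer and pdf-renderer frees 8 GB; slotting in notification-fanout (9 GB) lifts the total to 1946 at 29 GB.

1946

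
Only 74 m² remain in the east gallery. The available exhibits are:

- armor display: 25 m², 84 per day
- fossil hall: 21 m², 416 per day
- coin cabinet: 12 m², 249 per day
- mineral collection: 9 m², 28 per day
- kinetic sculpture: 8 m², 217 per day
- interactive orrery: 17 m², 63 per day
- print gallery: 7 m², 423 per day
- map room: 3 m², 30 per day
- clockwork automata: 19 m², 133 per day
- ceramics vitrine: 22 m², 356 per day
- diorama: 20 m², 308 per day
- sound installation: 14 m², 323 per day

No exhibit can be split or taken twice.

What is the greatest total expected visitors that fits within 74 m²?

1735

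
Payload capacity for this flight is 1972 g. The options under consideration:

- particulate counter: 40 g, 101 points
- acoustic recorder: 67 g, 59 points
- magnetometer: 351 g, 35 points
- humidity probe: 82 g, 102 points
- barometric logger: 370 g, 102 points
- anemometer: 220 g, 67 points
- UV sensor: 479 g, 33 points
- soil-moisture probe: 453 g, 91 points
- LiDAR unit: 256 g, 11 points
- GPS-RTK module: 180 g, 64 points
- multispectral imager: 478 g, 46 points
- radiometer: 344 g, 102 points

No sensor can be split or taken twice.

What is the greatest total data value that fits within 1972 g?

Taking particulate counter + acoustic recorder + humidity probe + barometric logger + anemometer + soil-moisture probe + GPS-RTK module + radiometer: 1756 g used, 688 in data value.
That's the maximum — no swap from here does better than 688.

688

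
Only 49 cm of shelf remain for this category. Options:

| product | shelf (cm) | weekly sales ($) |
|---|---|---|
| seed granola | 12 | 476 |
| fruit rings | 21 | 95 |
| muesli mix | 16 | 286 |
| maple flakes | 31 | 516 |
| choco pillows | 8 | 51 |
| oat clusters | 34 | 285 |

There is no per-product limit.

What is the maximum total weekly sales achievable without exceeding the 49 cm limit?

Taking 4×seed granola: 48 cm used, 1904 in weekly sales.

1904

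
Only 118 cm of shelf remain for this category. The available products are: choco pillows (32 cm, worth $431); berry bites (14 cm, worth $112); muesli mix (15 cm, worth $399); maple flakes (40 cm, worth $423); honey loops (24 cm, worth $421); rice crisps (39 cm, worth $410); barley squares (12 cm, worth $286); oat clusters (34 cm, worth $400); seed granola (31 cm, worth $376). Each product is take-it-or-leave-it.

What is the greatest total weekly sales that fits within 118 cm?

1937

A density-first pass picks choco pillows + muesli mix + honey loops + barley squares + seed granola — 1913 at 114 cm.
Dropping seed granola frees 31 cm; slotting in oat clusters (34 cm) lifts the total to 1937 at 117 cm.
The spare 1 cm is too small for any remaining product, and no exchange beats 1937.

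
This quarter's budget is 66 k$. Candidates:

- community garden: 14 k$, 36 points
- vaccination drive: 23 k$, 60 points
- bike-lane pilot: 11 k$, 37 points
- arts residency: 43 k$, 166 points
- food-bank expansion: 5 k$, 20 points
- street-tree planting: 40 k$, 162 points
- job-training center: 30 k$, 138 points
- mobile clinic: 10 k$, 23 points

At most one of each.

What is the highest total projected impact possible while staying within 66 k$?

242

By projected impact per k$: job-training center 4.60, street-tree planting 4.05, food-bank expansion 4.00, arts residency 3.86 lead.
Taking the top-ratio projects first gives community garden + bike-lane pilot + food-bank expansion + job-training center for 231 (60 k$).
Replace community garden and job-training center with street-tree planting + mobile clinic: the trade gains 11 net, giving 242 at 66 k$.
Runner-up community garden + bike-lane pilot + street-tree planting tops out at 235.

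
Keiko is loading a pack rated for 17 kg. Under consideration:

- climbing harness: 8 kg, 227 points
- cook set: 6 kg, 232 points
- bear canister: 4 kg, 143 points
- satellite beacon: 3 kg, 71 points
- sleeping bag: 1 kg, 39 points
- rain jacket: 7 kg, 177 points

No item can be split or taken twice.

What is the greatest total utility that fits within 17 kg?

552

A density-first pass picks cook set + bear canister + satellite beacon + sleeping bag — 485 at 14 kg.
The 4 kg tied up in satellite beacon and sleeping bag is better spent on rain jacket — total rises to 552 (17 kg).
Next best is climbing harness + cook set + satellite beacon at 530 (17 kg) — short by 22.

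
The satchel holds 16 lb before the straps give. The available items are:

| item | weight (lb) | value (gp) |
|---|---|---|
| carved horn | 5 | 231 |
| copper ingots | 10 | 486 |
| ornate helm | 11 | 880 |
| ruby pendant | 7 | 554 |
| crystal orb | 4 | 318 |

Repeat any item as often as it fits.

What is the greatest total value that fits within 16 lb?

1272

Density check — ornate helm 80.00, crystal orb 79.50, ruby pendant 79.14 are the best per lb.
The ratio heuristic lands on ornate helm + crystal orb (1198) but leaves 1 lb idle.
Replace ornate helm with 3×crystal orb: the trade gains 74 net, giving 1272 at 16 lb.
No other feasible combination exceeds 1272.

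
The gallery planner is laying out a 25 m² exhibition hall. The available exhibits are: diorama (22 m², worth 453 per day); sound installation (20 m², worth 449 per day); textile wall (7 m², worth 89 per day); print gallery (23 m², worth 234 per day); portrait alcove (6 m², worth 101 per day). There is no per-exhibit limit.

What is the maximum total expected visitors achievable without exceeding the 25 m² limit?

Density check — sound installation 22.45, diorama 20.59, portrait alcove 16.83, textile wall 12.71 are the best per m².
Taking the top-ratio exhibits first gives sound installation for 449 (20 m²).
Dropping sound installation frees 20 m²; slotting in diorama (22 m²) lifts the total to 453 at 22 m².

453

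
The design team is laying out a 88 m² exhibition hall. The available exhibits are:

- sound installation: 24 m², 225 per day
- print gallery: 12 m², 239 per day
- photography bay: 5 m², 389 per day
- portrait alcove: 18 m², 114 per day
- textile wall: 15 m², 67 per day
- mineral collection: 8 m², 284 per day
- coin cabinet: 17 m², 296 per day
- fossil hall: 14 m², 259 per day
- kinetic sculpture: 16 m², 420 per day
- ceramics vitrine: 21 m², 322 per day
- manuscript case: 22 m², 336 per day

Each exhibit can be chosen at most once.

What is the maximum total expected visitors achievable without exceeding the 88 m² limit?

Ranking by ratio (expected visitors/m²): photography bay 77.80, mineral collection 35.50, kinetic sculpture 26.25.
The ratio heuristic lands on print gallery + photography bay + textile wall + mineral collection + coin cabinet + fossil hall + kinetic sculpture (1954) but leaves 1 m² idle.
A better packing is photography bay + mineral collection + fossil hall + kinetic sculpture + ceramics vitrine + manuscript case: 86 m², total 2010.
The spare 2 m² is too small for any remaining exhibit, and no exchange beats 2010.

2010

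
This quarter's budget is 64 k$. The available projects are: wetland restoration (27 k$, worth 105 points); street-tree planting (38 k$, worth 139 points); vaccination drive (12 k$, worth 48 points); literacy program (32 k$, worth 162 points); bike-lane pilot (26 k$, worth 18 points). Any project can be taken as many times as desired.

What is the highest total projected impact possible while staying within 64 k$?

Ranking by ratio (projected impact/k$): literacy program 5.06, vaccination drive 4.00, wetland restoration 3.89, street-tree planting 3.66.
2×literacy program uses 64 of the 64 k$ and totals 324.
No other feasible combination exceeds 324.

324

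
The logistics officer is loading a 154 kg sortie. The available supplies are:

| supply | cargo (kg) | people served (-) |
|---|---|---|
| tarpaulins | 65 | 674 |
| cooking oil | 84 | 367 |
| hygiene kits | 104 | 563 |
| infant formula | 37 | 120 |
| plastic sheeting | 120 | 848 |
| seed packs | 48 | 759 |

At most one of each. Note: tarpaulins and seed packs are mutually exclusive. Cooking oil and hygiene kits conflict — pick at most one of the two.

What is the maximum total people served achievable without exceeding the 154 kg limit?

Ranking by ratio (people served/kg): seed packs 15.81, tarpaulins 10.37, plastic sheeting 7.07, hygiene kits 5.41.
Best packing: hygiene kits + seed packs — 152 kg, 1322 total.
Runner-up cooking oil + seed packs tops out at 1126.

1322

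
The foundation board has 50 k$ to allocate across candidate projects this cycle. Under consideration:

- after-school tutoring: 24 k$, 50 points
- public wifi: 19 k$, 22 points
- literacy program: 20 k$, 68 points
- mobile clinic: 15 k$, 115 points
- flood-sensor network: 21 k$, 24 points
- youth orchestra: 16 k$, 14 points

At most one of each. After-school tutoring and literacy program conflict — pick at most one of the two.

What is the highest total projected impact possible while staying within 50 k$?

183

Taking literacy program + mobile clinic: 35 k$ used, 183 in projected impact.
Runner-up after-school tutoring + mobile clinic tops out at 165.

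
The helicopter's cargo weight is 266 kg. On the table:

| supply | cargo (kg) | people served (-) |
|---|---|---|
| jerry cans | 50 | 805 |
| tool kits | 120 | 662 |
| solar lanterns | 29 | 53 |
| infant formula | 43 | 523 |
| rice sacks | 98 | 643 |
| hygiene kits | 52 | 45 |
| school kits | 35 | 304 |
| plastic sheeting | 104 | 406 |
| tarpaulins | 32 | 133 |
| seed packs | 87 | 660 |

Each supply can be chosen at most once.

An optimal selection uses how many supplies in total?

5

Best achievable people served is 2425.
jerry cans + infant formula + school kits + tarpaulins + seed packs hits 2425 at 247 kg.
Every optimal selection uses 5 supplies.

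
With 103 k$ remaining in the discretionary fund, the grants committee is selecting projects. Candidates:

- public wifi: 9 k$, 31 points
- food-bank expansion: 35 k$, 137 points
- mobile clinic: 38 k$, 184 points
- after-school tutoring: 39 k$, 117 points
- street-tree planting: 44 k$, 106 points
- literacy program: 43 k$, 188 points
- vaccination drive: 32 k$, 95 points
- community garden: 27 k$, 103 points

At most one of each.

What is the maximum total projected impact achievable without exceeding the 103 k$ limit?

The ratio heuristic lands on public wifi + mobile clinic + literacy program (403) but leaves 13 k$ idle.
Dropping public wifi and literacy program frees 52 k$; slotting in food-bank expansion + community garden (62 k$) lifts the total to 424 at 100 k$.
An exhaustive check of the 256 subsets confirms 424.

424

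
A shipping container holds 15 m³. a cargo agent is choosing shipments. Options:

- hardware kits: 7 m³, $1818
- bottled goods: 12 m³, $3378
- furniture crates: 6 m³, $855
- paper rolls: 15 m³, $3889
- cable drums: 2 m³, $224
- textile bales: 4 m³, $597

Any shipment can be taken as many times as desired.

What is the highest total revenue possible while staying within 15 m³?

3889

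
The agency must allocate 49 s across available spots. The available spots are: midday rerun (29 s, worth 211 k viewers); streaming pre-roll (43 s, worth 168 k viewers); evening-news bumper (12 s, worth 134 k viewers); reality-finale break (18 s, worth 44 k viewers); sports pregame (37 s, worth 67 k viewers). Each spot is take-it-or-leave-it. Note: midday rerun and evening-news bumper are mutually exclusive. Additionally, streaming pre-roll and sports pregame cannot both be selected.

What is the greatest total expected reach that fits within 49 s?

255

Best packing: midday rerun + reality-finale break — 47 s, 255 total.
Nothing else feasible within 49 s beats 255.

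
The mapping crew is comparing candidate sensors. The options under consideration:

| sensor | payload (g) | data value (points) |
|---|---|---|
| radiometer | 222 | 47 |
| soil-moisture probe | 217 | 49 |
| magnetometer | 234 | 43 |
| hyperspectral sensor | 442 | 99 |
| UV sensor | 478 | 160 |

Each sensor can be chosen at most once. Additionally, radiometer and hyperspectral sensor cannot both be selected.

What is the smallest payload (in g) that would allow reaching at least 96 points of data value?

439

Look for the lowest-payload combination reaching 96.
Taking radiometer + soil-moisture probe gives 96 (≥ 96) for 439 g.
Any bundle with less than 439 g falls short of 96.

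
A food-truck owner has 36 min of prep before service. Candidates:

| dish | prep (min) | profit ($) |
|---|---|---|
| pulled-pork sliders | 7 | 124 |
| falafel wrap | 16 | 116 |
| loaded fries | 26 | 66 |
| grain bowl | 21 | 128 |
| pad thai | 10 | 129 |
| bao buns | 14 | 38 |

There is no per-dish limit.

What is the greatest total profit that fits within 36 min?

620

The ratio ordering already packs tightly: 5×pulled-pork sliders, 35 min, 620.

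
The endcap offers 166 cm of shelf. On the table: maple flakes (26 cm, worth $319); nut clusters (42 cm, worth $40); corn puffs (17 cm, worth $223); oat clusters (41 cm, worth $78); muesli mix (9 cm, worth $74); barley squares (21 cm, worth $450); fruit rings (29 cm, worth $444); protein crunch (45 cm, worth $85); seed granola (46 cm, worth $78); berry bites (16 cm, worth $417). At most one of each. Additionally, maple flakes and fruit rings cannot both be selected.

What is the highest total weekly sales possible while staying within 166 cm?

1693

Density check — berry bites 26.06, barley squares 21.43, fruit rings 15.31 are the best per cm.
Best packing: corn puffs + muesli mix + barley squares + fruit rings + protein crunch + berry bites — 137 cm, 1693 total.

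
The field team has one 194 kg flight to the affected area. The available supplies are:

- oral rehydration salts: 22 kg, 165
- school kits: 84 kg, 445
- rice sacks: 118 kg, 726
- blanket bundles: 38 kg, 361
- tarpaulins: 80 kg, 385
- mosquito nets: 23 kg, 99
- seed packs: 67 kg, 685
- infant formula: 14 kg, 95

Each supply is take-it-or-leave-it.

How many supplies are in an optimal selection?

Best achievable people served is 1491.
For example school kits + blanket bundles + seed packs achieves it, using 189 kg.
Any selection reaching 1491 contains exactly 3 supplies.

3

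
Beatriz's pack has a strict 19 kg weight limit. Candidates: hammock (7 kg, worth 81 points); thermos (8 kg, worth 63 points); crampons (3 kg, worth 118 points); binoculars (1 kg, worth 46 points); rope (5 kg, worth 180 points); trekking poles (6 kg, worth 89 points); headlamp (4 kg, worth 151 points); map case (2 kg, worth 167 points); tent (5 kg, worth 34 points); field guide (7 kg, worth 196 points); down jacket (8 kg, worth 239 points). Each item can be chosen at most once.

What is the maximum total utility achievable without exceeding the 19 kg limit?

Greedy by ratio would take crampons + binoculars + rope + headlamp + map case: 15 kg used, total 662.
Replace headlamp with down jacket: the trade gains 88 net, giving 750 at 19 kg.
Nothing else within 19 kg beats 750.

750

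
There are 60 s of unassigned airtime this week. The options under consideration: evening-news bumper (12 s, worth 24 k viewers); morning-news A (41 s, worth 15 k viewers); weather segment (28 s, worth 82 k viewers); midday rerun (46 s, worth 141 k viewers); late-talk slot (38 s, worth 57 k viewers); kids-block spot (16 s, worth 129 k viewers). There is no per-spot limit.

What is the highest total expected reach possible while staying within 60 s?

Ranking by ratio (expected reach/s): kids-block spot 8.06, midday rerun 3.07, weather segment 2.93.
Taking evening-news bumper + 3×kids-block spot: 60 s used, 411 in expected reach.
Every other selection either busts 60 s or fails to beat 411.

411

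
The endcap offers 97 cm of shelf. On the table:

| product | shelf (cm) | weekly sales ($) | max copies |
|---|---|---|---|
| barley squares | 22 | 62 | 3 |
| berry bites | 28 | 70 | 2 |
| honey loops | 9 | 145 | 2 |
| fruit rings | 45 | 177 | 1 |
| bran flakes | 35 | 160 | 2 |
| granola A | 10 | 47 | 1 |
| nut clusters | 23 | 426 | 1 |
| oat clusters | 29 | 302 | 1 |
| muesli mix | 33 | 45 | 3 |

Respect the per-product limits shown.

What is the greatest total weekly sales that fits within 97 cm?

Filling by ratio: 2×honey loops + granola A + nut clusters + oat clusters for 1065, with 17 cm left unused.
Dropping granola A frees 10 cm; slotting in barley squares (22 cm) lifts the total to 1080 at 92 cm.
Every other selection either busts 97 cm or exceeds an availability limit or fails to beat 1080.

1080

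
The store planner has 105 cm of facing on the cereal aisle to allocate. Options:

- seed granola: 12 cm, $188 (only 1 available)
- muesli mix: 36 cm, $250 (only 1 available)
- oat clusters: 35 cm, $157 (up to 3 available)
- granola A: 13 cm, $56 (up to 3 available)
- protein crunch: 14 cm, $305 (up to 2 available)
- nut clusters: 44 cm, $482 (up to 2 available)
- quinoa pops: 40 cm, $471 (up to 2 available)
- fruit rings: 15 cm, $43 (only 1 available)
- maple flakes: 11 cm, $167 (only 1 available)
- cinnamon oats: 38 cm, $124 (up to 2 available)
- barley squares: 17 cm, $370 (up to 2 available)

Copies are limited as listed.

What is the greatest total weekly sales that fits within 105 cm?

Ranking by ratio (weekly sales/cm): protein crunch 21.79, barley squares 21.76, seed granola 15.67.
The ratio heuristic lands on seed granola + granola A + 2×protein crunch + maple flakes + 2×barley squares (1761) but leaves 7 cm idle.
Replace seed granola and granola A and maple flakes with quinoa pops: the trade gains 60 net, giving 1821 at 102 cm.
Every other selection either busts 105 cm or exceeds an availability limit or fails to beat 1821.

1821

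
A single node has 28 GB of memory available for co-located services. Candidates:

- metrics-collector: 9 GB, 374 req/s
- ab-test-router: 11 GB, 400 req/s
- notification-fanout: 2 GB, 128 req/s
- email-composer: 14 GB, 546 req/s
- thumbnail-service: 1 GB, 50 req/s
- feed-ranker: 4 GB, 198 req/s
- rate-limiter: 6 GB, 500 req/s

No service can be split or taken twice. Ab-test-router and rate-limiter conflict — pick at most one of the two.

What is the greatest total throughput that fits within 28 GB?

1422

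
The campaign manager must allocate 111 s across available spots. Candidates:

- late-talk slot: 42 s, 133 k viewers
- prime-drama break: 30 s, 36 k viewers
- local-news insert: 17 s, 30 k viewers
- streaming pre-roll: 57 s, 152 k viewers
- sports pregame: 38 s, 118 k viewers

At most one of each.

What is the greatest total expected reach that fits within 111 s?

287

Density check — late-talk slot 3.17, sports pregame 3.11, streaming pre-roll 2.67 are the best per s.
A density-first pass picks late-talk slot + local-news insert + sports pregame — 281 at 97 s.
The 17 s tied up in local-news insert is better spent on prime-drama break — total rises to 287 (110 s).
The closest alternative, late-talk slot + streaming pre-roll, reaches only 285.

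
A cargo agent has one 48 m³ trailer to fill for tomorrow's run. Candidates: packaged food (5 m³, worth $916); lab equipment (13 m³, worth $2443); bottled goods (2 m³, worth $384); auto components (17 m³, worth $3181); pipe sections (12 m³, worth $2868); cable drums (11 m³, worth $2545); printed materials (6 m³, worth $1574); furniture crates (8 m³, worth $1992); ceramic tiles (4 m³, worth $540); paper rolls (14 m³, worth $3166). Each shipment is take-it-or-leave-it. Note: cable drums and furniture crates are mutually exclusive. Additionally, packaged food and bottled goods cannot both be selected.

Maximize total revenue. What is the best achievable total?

11069

Best packing: packaged food + pipe sections + cable drums + printed materials + paper rolls — 48 m³, 11069 total.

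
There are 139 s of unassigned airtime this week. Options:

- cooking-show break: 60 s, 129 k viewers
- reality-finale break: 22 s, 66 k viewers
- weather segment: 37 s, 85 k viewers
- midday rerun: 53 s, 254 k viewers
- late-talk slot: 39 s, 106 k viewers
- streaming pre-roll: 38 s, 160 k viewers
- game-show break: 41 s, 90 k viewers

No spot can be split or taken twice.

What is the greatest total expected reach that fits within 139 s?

520

By expected reach per s: midday rerun 4.79, streaming pre-roll 4.21, reality-finale break 3.00, late-talk slot 2.72 lead.
Taking the top-ratio spots first gives reality-finale break + midday rerun + streaming pre-roll for 480 (113 s).
Dropping reality-finale break frees 22 s; slotting in late-talk slot (39 s) lifts the total to 520 at 130 s.
No other feasible combination exceeds 520.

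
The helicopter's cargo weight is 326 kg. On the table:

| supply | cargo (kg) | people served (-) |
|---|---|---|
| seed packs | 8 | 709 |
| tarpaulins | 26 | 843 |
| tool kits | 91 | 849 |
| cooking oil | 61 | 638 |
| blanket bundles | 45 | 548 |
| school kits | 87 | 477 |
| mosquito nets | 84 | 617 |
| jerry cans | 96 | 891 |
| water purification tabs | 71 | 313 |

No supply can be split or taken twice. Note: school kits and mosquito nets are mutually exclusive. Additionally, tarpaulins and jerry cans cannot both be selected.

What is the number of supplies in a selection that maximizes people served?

Best achievable people served is 4204.
seed packs + tarpaulins + tool kits + cooking oil + blanket bundles + mosquito nets hits 4204 at 315 kg.
Any selection reaching 4204 contains exactly 6 supplies.

6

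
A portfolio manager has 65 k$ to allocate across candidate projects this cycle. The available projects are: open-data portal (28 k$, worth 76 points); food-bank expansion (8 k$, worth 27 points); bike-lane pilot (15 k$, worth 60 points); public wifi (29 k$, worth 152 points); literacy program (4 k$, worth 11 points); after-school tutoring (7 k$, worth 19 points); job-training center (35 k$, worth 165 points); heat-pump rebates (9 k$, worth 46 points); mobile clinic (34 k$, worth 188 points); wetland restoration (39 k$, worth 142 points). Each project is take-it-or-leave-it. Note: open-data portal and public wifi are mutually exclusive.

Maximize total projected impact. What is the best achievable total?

340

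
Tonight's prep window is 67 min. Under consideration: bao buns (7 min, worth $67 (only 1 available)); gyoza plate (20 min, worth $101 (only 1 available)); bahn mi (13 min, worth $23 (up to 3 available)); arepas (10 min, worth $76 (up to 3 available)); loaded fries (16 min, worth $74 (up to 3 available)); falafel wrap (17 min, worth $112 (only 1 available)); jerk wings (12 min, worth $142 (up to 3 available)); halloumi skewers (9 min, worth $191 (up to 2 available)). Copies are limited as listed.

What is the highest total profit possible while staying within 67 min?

884

Taking the top-ratio dishes first gives bao buns + 3×jerk wings + 2×halloumi skewers for 875 (61 min).
The 7 min tied up in bao buns is better spent on arepas — total rises to 884 (64 min).
Every other selection either busts 67 min or exceeds an availability limit or fails to beat 884.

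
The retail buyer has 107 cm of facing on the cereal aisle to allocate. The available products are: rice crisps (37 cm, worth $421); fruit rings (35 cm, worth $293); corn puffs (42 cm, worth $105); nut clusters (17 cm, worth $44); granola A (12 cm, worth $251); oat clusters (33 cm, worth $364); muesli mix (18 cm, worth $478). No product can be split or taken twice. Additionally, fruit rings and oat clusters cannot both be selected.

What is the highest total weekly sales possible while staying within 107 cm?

By weekly sales per cm: muesli mix 26.56, granola A 20.92, rice crisps 11.38 lead.
Best packing: rice crisps + granola A + oat clusters + muesli mix — 100 cm, 1514 total.
Runner-up rice crisps + fruit rings + granola A + muesli mix tops out at 1443.

1514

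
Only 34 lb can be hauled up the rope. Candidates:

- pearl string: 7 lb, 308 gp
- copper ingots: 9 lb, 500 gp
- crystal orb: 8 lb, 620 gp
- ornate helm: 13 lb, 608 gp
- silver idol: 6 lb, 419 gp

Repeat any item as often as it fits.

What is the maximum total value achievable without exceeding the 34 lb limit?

2497

Density check — crystal orb 77.50, silver idol 69.83, copper ingots 55.56 are the best per lb.
Taking the top-ratio items first gives 4×crystal orb for 2480 (32 lb).
Dropping 2×crystal orb frees 16 lb; slotting in 3×silver idol (18 lb) lifts the total to 2497 at 34 lb.
Nothing else within 34 lb beats 2497.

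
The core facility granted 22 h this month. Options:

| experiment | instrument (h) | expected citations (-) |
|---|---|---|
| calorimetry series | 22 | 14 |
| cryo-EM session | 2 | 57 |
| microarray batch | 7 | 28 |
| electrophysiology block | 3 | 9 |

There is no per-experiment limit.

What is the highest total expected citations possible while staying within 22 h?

The ratio ordering already packs tightly: 11×cryo-EM session, 22 h, 627.
Nothing else within 22 h beats 627.

627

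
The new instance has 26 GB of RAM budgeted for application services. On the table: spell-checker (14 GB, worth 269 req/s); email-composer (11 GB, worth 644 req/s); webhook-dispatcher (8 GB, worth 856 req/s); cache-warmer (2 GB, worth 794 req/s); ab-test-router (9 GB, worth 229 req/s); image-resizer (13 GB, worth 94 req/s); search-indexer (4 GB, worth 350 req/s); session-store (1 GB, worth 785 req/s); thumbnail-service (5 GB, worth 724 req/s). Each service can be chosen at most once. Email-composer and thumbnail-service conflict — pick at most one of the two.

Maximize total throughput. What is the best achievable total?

3509

Density check — session-store 785.00, cache-warmer 397.00, thumbnail-service 144.80, webhook-dispatcher 107.00 are the best per GB.
Webhook-dispatcher + cache-warmer + search-indexer + session-store + thumbnail-service uses 20 of the 26 GB and totals 3509.
Next best is email-composer + webhook-dispatcher + cache-warmer + search-indexer + session-store at 3429 (26 GB) — short by 80.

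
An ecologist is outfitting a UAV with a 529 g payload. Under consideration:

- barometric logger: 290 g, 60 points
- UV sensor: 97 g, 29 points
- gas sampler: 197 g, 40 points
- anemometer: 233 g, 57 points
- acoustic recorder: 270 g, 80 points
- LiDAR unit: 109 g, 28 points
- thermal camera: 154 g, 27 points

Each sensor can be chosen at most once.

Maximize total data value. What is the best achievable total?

137

Ranking by ratio (data value/g): UV sensor 0.30, acoustic recorder 0.30, LiDAR unit 0.26, anemometer 0.24.
Best packing: anemometer + acoustic recorder — 503 g, 137 total.
UV sensor + acoustic recorder + LiDAR unit (476 g) also reaches 137 — a tie, but nothing goes higher.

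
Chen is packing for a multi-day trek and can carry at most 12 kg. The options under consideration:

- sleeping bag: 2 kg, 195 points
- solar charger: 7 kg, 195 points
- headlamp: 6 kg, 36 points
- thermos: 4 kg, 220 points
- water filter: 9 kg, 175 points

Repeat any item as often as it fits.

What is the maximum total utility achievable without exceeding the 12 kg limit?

1170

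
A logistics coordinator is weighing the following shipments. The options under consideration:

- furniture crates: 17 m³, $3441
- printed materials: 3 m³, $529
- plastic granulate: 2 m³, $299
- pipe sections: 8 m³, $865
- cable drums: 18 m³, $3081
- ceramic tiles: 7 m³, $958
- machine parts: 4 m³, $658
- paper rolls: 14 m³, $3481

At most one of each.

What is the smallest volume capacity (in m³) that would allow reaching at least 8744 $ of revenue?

Look for the lowest-volume combination reaching 8744.
furniture crates + plastic granulate + ceramic tiles + machine parts + paper rolls reaches 8837 using 44 m³.
Any bundle with less than 44 m³ falls short of 8744.

44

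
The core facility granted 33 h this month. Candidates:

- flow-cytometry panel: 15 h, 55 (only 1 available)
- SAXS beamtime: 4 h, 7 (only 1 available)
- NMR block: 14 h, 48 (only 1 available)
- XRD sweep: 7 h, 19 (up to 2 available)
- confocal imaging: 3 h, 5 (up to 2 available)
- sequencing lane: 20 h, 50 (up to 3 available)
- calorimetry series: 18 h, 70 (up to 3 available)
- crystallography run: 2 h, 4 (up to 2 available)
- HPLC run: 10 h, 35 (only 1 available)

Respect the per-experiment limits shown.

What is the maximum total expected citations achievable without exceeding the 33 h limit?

By expected citations per h: calorimetry series 3.89, flow-cytometry panel 3.67, HPLC run 3.50, NMR block 3.43 lead.
Flow-cytometry panel + calorimetry series uses 33 of the 33 h and totals 125.
No other feasible combination exceeds 125.

125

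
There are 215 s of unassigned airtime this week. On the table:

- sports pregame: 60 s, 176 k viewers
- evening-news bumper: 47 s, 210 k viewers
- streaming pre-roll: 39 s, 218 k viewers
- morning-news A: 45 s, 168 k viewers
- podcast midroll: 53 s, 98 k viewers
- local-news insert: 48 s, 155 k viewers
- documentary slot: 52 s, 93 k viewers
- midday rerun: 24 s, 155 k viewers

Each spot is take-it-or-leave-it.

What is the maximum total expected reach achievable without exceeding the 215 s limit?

The ratio heuristic lands on evening-news bumper + streaming pre-roll + morning-news A + local-news insert + midday rerun (906) but leaves 12 s idle.
Dropping local-news insert frees 48 s; slotting in sports pregame (60 s) lifts the total to 927 at 215 s.
An exhaustive check of the 256 subsets confirms 927.

927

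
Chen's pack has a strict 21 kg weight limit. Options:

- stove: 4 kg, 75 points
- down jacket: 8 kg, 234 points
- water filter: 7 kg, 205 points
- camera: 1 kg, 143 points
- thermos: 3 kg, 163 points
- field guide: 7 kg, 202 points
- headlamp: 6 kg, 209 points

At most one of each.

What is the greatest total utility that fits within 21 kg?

Density check — camera 143.00, thermos 54.33, headlamp 34.83, water filter 29.29 are the best per kg.
Stove + water filter + camera + thermos + headlamp uses 21 of the 21 kg and totals 795.
Next best is stove + camera + thermos + field guide + headlamp at 792 (21 kg) — short by 3.

795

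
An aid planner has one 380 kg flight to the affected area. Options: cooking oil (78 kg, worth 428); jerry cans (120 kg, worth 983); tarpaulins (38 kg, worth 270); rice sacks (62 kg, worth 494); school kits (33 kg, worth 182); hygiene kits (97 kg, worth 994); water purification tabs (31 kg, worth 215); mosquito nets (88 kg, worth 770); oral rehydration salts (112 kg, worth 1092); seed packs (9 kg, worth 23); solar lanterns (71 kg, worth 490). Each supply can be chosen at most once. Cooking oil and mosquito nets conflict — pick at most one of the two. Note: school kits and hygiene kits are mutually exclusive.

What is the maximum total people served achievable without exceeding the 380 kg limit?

3373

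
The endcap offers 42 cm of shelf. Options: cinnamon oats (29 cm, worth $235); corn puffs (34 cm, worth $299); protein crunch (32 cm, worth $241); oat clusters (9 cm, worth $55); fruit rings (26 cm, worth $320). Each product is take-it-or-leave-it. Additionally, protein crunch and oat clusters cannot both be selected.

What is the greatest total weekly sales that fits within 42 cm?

Taking oat clusters + fruit rings: 35 cm used, 375 in weekly sales.
The closest alternative, fruit rings, reaches only 320.

375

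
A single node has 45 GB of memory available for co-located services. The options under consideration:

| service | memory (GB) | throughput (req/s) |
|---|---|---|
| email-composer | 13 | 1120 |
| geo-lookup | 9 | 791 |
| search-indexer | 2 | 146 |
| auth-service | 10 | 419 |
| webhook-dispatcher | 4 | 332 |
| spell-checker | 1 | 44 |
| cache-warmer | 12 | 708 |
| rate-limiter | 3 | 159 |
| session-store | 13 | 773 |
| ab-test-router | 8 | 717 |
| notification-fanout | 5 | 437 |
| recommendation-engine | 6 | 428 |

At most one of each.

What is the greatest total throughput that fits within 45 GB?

A density-first pass picks email-composer + geo-lookup + search-indexer + webhook-dispatcher + spell-checker + rate-limiter + ab-test-router + notification-fanout — 3746 at 45 GB.
Dropping search-indexer and spell-checker and rate-limiter frees 6 GB; slotting in recommendation-engine (6 GB) lifts the total to 3825 at 45 GB.
No other feasible combination exceeds 3825.

3825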